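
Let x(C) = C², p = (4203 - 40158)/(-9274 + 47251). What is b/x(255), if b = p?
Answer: -47/3228045 ≈ -1.4560e-5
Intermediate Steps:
p = -11985/12659 (p = -35955/37977 = -35955*1/37977 = -11985/12659 ≈ -0.94676)
b = -11985/12659 ≈ -0.94676
b/x(255) = -11985/(12659*(255²)) = -11985/12659/65025 = -11985/12659*1/65025 = -47/3228045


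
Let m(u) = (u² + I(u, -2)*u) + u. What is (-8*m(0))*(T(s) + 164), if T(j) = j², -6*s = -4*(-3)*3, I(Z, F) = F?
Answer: 0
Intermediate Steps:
s = -6 (s = -(-4*(-3))*3/6 = -2*3 = -⅙*36 = -6)
m(u) = u² - u (m(u) = (u² - 2*u) + u = u² - u)
(-8*m(0))*(T(s) + 164) = (-0*(-1 + 0))*((-6)² + 164) = (-0*(-1))*(36 + 164) = -8*0*200 = 0*200 = 0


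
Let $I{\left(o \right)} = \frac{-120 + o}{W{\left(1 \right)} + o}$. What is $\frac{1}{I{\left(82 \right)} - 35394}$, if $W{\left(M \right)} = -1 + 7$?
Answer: $- \frac{44}{1557355} \approx -2.8253 \cdot 10^{-5}$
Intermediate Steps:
$W{\left(M \right)} = 6$
$I{\left(o \right)} = \frac{-120 + o}{6 + o}$
$\frac{1}{I{\left(82 \right)} - 35394} = \frac{1}{\frac{-120 + 82}{6 + 82} - 35394} = \frac{1}{\frac{1}{88} \left(-38\right) - 35394} = \frac{1}{- \frac{19}{44} - 35394} = \frac{1}{- \frac{1557355}{44}} = - \frac{44}{1557355}$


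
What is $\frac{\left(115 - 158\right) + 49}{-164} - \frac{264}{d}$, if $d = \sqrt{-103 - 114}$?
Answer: $- \frac{3}{82} + \frac{264 i \sqrt{217}}{217} \approx -0.036585 + 17.921 i$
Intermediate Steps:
$d = i \sqrt{217}$ ($d = \sqrt{-217} = i \sqrt{217} \approx 14.731 i$)
$\frac{\left(115 - 158\right) + 49}{-164} - \frac{264}{d} = \frac{\left(115 - 158\right) + 49}{-164} - \frac{264}{i \sqrt{217}} = \left(-43 + 49\right) \left(- \frac{1}{164}\right) - 264 \left(- \frac{i \sqrt{217}}{217}\right) = 6 \left(- \frac{1}{164}\right) + \frac{264 i \sqrt{217}}{217} = - \frac{3}{82} + \frac{264 i \sqrt{217}}{217}$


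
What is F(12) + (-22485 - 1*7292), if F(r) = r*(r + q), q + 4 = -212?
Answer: -32225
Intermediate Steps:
q = -216 (q = -4 - 212 = -216)
F(r) = r*(-216 + r) (F(r) = r*(r - 216) = r*(-216 + r))
F(12) + (-22485 - 1*7292) = 12*(-216 + 12) + (-22485 - 1*7292) = 12*(-204) + (-22485 - 7292) = -2448 - 29777 = -32225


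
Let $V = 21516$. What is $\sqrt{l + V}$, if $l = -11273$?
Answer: $\sqrt{10243} \approx 101.21$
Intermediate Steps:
$\sqrt{l + V} = \sqrt{-11273 + 21516} = \sqrt{10243}$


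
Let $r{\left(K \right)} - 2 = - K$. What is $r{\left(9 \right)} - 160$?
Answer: $-167$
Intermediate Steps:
$r{\left(K \right)} = 2 - K$
$r{\left(9 \right)} - 160 = \left(2 - 9\right) - 160 = -7 - 160 = -167$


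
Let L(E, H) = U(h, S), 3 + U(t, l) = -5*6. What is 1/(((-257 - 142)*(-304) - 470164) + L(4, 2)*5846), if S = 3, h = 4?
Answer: -1/541786 ≈ -1.8457e-6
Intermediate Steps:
U(t, l) = -33 (U(t, l) = -3 - 5*6 = -3 - 30 = -33)
L(E, H) = -33
1/(((-257 - 142)*(-304) - 470164) + L(4, 2)*5846) = 1/(((-257 - 142)*(-304) - 470164) - 33*5846) = 1/((-399*(-304) - 470164) - 192918) = 1/((121296 - 470164) - 192918) = 1/(-348868 - 192918) = 1/(-541786) = -1/541786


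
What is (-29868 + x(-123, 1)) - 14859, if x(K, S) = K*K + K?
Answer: -29721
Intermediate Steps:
x(K, S) = K + K² (x(K, S) = K² + K = K + K²)
(-29868 + x(-123, 1)) - 14859 = (-29868 - 123*(1 - 123)) - 14859 = (-29868 - 123*(-122)) - 14859 = (-29868 + 15006) - 14859 = -14862 - 14859 = -29721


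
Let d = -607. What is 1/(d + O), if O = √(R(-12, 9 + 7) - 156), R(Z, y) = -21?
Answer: -607/368626 - I*√177/368626 ≈ -0.0016467 - 3.6091e-5*I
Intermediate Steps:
O = I*√177 (O = √(-21 - 156) = √(-177) = I*√177 ≈ 13.304*I)
1/(d + O) = 1/(-607 + I*√177)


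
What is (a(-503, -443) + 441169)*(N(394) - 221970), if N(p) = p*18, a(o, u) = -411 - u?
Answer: -94804388478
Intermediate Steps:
N(p) = 18*p
(a(-503, -443) + 441169)*(N(394) - 221970) = ((-411 - 1*(-443)) + 441169)*(18*394 - 221970) = ((-411 + 443) + 441169)*(7092 - 221970) = (32 + 441169)*(-214878) = 441201*(-214878) = -94804388478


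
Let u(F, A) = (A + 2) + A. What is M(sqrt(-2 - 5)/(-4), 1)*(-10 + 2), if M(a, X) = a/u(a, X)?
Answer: I*sqrt(7)/2 ≈ 1.3229*I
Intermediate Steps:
u(F, A) = 2 + 2*A (u(F, A) = (2 + A) + A = 2 + 2*A)
M(a, X) = a/(2 + 2*X)
M(sqrt(-2 - 5)/(-4), 1)*(-10 + 2) = ((sqrt(-2 - 5)/(-4))/(2*(1 + 1)))*(-10 + 2) = ((1/2)*(sqrt(-7)*(-1/4))/2)*(-8) = ((1/2)*((I*sqrt(7))*(-1/4))*(1/2))*(-8) = ((1/2)*(-I*sqrt(7)/4)*(1/2))*(-8) = -I*sqrt(7)/16*(-8) = I*sqrt(7)/2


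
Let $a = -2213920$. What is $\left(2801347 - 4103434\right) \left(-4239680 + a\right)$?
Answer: $8403148663200$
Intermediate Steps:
$\left(2801347 - 4103434\right) \left(-4239680 + a\right) = \left(2801347 - 4103434\right) \left(-4239680 - 2213920\right) = \left(-1302087\right) \left(-6453600\right) = 8403148663200$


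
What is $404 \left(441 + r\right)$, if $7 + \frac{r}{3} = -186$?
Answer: $-55752$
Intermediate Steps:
$r = -579$ ($r = -21 + 3 \left(-186\right) = -21 - 558 = -579$)
$404 \left(441 + r\right) = 404 \left(441 - 579\right) = 404 \left(-138\right) = -55752$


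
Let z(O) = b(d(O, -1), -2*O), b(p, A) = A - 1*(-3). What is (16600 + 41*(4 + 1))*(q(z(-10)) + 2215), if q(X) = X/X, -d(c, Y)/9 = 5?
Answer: 37239880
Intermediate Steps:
d(c, Y) = -45 (d(c, Y) = -9*5 = -45)
b(p, A) = 3 + A (b(p, A) = A + 3 = 3 + A)
z(O) = 3 - 2*O
q(X) = 1
(16600 + 41*(4 + 1))*(q(z(-10)) + 2215) = (16600 + 41*(4 + 1))*(1 + 2215) = (16600 + 41*5)*2216 = (16600 + 205)*2216 = 16805*2216 = 37239880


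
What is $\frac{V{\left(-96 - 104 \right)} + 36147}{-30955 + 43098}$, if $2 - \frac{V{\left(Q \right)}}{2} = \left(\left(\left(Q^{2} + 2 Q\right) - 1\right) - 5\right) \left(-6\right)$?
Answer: $\frac{511279}{12143} \approx 42.105$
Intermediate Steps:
$V{\left(Q \right)} = -68 + 12 Q^{2} + 24 Q$ ($V{\left(Q \right)} = 4 - 2 \left(\left(\left(Q^{2} + 2 Q\right) - 1\right) - 5\right) \left(-6\right) = 4 - 2 \left(\left(-1 + Q^{2} + 2 Q\right) - 5\right) \left(-6\right) = 4 - 2 \left(-6 + Q^{2} + 2 Q\right) \left(-6\right) = 4 - 2 \left(36 - 12 Q - 6 Q^{2}\right) = 4 + \left(-72 + 12 Q^{2} + 24 Q\right) = -68 + 12 Q^{2} + 24 Q$)
$\frac{V{\left(-96 - 104 \right)} + 36147}{-30955 + 43098} = \frac{\left(-68 + 12 \left(-96 - 104\right)^{2} + 24 \left(-96 - 104\right)\right) + 36147}{-30955 + 43098} = \frac{\left(-68 + 12 \left(-96 - 104\right)^{2} + 24 \left(-96 - 104\right)\right) + 36147}{12143} = \left(\left(-68 + 12 \left(-200\right)^{2} + 24 \left(-200\right)\right) + 36147\right) \frac{1}{12143} = \left(\left(-68 + 12 \cdot 40000 - 4800\right) + 36147\right) \frac{1}{12143} = \left(\left(-68 + 480000 - 4800\right) + 36147\right) \frac{1}{12143} = \left(475132 + 36147\right) \frac{1}{12143} = 511279 \cdot \frac{1}{12143} = \frac{511279}{12143}$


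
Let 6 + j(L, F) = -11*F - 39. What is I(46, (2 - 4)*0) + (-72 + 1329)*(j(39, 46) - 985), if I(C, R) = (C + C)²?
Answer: -1922288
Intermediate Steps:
j(L, F) = -45 - 11*F (j(L, F) = -6 + (-11*F - 39) = -6 + (-39 - 11*F) = -45 - 11*F)
I(C, R) = 4*C² (I(C, R) = (2*C)² = 4*C²)
I(46, (2 - 4)*0) + (-72 + 1329)*(j(39, 46) - 985) = 4*46² + (-72 + 1329)*((-45 - 11*46) - 985) = 4*2116 + 1257*((-45 - 506) - 985) = 8464 + 1257*(-551 - 985) = 8464 + 1257*(-1536) = 8464 - 1930752 = -1922288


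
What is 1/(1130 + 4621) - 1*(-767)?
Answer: 4411018/5751 ≈ 767.00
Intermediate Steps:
1/(1130 + 4621) - 1*(-767) = 1/5751 + 767 = 4411018/5751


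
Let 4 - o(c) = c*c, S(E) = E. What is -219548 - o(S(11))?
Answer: -219431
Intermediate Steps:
o(c) = 4 - c**2 (o(c) = 4 - c*c = 4 - c**2)
-219548 - o(S(11)) = -219548 - (4 - 1*11**2) = -219548 - (4 - 1*121) = -219548 - (4 - 121) = -219548 - 1*(-117) = -219548 + 117 = -219431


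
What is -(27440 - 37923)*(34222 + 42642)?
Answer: 805765312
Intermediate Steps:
-(27440 - 37923)*(34222 + 42642) = -(-10483)*76864 = -1*(-805765312) = 805765312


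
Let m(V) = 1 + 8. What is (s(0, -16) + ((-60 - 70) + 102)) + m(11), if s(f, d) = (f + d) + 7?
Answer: -28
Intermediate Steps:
s(f, d) = 7 + d + f (s(f, d) = (d + f) + 7 = 7 + d + f)
m(V) = 9
(s(0, -16) + ((-60 - 70) + 102)) + m(11) = ((7 - 16 + 0) + ((-60 - 70) + 102)) + 9 = (-9 + (-130 + 102)) + 9 = (-9 - 28) + 9 = -37 + 9 = -28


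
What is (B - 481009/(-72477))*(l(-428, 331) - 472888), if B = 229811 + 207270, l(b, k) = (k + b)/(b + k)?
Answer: -1664499222342778/8053 ≈ -2.0669e+11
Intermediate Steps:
l(b, k) = 1 (l(b, k) = (b + k)/(b + k) = 1)
B = 437081
(B - 481009/(-72477))*(l(-428, 331) - 472888) = (437081 - 481009/(-72477))*(1 - 472888) = (437081 - 481009*(-1/72477))*(-472887) = (437081 + 481009/72477)*(-472887) = (31678800646/72477)*(-472887) = -1664499222342778/8053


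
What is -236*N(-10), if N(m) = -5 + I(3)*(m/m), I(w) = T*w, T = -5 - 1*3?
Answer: 6844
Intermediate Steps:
T = -8 (T = -5 - 3 = -8)
I(w) = -8*w
N(m) = -29 (N(m) = -5 + (-8*3)*(m/m) = -5 - 24*1 = -5 - 24 = -29)
-236*N(-10) = -236*(-29) = 6844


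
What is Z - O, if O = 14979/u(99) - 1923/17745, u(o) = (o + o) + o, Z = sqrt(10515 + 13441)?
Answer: -29470136/585585 + 2*sqrt(5989) ≈ 104.45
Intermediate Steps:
Z = 2*sqrt(5989) (Z = sqrt(23956) = 2*sqrt(5989) ≈ 154.78)
u(o) = 3*o (u(o) = 2*o + o = 3*o)
O = 29470136/585585 (O = 14979/((3*99)) - 1923/17745 = 14979/297 - 1923*1/17745 = 14979*(1/297) - 641/5915 = 4993/99 - 641/5915 = 29470136/585585 ≈ 50.326)
Z - O = 2*sqrt(5989) - 1*29470136/585585 = 2*sqrt(5989) - 29470136/585585 = -29470136/585585 + 2*sqrt(5989)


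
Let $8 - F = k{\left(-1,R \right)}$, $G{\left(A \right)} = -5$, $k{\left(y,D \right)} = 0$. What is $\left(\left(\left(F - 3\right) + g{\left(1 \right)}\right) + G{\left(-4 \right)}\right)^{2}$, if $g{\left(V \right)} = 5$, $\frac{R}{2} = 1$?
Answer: $25$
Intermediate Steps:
$R = 2$ ($R = 2 \cdot 1 = 2$)
$F = 8$ ($F = 8 - 0 = 8 + 0 = 8$)
$\left(\left(\left(F - 3\right) + g{\left(1 \right)}\right) + G{\left(-4 \right)}\right)^{2} = \left(\left(\left(8 - 3\right) + 5\right) - 5\right)^{2} = \left(\left(5 + 5\right) - 5\right)^{2} = \left(10 - 5\right)^{2} = 5^{2} = 25$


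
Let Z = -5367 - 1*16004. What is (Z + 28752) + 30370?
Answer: 37751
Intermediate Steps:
Z = -21371 (Z = -5367 - 16004 = -21371)
(Z + 28752) + 30370 = (-21371 + 28752) + 30370 = 7381 + 30370 = 37751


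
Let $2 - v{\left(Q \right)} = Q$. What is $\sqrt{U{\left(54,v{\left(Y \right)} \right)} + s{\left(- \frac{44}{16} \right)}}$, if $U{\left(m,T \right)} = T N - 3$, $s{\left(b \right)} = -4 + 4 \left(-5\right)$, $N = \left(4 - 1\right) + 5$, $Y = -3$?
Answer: $\sqrt{13} \approx 3.6056$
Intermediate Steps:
$N = 8$ ($N = 3 + 5 = 8$)
$v{\left(Q \right)} = 2 - Q$
$s{\left(b \right)} = -24$ ($s{\left(b \right)} = -4 - 20 = -24$)
$U{\left(m,T \right)} = -3 + 8 T$ ($U{\left(m,T \right)} = T 8 - 3 = 8 T - 3 = -3 + 8 T$)
$\sqrt{U{\left(54,v{\left(Y \right)} \right)} + s{\left(- \frac{44}{16} \right)}} = \sqrt{\left(-3 + 8 \left(2 - -3\right)\right) - 24} = \sqrt{\left(-3 + 8 \left(2 + 3\right)\right) - 24} = \sqrt{\left(-3 + 8 \cdot 5\right) - 24} = \sqrt{\left(-3 + 40\right) - 24} = \sqrt{37 - 24} = \sqrt{13}$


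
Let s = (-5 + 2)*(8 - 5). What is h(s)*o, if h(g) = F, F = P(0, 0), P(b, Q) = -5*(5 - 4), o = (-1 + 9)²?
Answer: -320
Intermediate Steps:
o = 64 (o = 8² = 64)
P(b, Q) = -5 (P(b, Q) = -5*1 = -5)
F = -5
s = -9 (s = -3*3 = -9)
h(g) = -5
h(s)*o = -5*64 = -320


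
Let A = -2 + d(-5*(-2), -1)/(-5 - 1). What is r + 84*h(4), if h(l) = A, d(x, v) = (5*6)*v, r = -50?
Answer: 202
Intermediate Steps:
d(x, v) = 30*v
A = 3 (A = -2 + (30*(-1))/(-5 - 1) = -2 - 30/(-6) = -2 - ⅙*(-30) = -2 + 5 = 3)
h(l) = 3
r + 84*h(4) = -50 + 84*3 = -50 + 252 = 202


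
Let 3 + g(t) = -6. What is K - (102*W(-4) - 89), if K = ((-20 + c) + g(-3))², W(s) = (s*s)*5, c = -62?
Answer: 210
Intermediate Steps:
W(s) = 5*s² (W(s) = s²*5 = 5*s²)
g(t) = -9 (g(t) = -3 - 6 = -9)
K = 8281 (K = ((-20 - 62) - 9)² = (-82 - 9)² = (-91)² = 8281)
K - (102*W(-4) - 89) = 8281 - (102*(5*(-4)²) - 89) = 8281 - (102*(5*16) - 89) = 8281 - (102*80 - 89) = 8281 - (8160 - 89) = 8281 - 1*8071 = 8281 - 8071 = 210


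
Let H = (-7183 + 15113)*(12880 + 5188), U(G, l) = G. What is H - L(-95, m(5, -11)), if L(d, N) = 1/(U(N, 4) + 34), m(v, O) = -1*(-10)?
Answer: 6304286559/44 ≈ 1.4328e+8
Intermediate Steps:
H = 143279240 (H = 7930*18068 = 143279240)
m(v, O) = 10
L(d, N) = 1/(34 + N) (L(d, N) = 1/(N + 34) = 1/(34 + N))
H - L(-95, m(5, -11)) = 143279240 - 1/(34 + 10) = 143279240 - 1/44 = 6304286559/44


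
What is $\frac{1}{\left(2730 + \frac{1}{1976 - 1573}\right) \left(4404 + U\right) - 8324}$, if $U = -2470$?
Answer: $\frac{403}{2124414822} \approx 1.897 \cdot 10^{-7}$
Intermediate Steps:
$\frac{1}{\left(2730 + \frac{1}{1976 - 1573}\right) \left(4404 + U\right) - 8324} = \frac{1}{\left(2730 + \frac{1}{1976 - 1573}\right) \left(4404 - 2470\right) - 8324} = \frac{1}{\left(2730 + \frac{1}{403}\right) 1934 - 8324} = \frac{1}{\frac{1100191}{403} \cdot 1934 - 8324} = \frac{1}{\frac{2127769394}{403} - 8324} = \frac{1}{\frac{2124414822}{403}} = \frac{403}{2124414822}$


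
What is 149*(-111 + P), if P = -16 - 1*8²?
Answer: -28459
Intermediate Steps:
P = -80 (P = -16 - 1*64 = -16 - 64 = -80)
149*(-111 + P) = 149*(-111 - 80) = 149*(-191) = -28459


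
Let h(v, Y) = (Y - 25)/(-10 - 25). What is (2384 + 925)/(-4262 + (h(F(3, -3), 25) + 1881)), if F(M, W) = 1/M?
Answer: -3309/2381 ≈ -1.3898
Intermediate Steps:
h(v, Y) = 5/7 - Y/35 (h(v, Y) = (-25 + Y)/(-35) = (-25 + Y)*(-1/35) = 5/7 - Y/35)
(2384 + 925)/(-4262 + (h(F(3, -3), 25) + 1881)) = (2384 + 925)/(-4262 + ((5/7 - 1/35*25) + 1881)) = 3309/(-4262 + ((5/7 - 5/7) + 1881)) = 3309/(-4262 + (0 + 1881)) = 3309/(-4262 + 1881) = 3309/(-2381) = 3309*(-1/2381) = -3309/2381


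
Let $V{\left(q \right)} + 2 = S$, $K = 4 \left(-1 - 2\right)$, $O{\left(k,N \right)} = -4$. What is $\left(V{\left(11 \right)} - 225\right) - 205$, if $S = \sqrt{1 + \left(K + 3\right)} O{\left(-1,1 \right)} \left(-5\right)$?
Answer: $-432 + 40 i \sqrt{2} \approx -432.0 + 56.569 i$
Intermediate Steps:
$K = -12$ ($K = 4 \left(-3\right) = -12$)
$S = 40 i \sqrt{2}$ ($S = \sqrt{1 + \left(-12 + 3\right)} \left(-4\right) \left(-5\right) = \sqrt{1 - 9} \left(-4\right) \left(-5\right) = \sqrt{-8} \left(-4\right) \left(-5\right) = 2 i \sqrt{2} \left(-4\right) \left(-5\right) = - 8 i \sqrt{2} \left(-5\right) = 40 i \sqrt{2} \approx 56.569 i$)
$V{\left(q \right)} = -2 + 40 i \sqrt{2}$
$\left(V{\left(11 \right)} - 225\right) - 205 = \left(\left(-2 + 40 i \sqrt{2}\right) - 225\right) - 205 = \left(-227 + 40 i \sqrt{2}\right) - 205 = -432 + 40 i \sqrt{2}$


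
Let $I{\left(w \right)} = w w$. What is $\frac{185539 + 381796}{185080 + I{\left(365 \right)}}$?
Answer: $\frac{113467}{63661} \approx 1.7824$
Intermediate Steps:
$I{\left(w \right)} = w^{2}$
$\frac{185539 + 381796}{185080 + I{\left(365 \right)}} = \frac{185539 + 381796}{185080 + 365^{2}} = \frac{567335}{185080 + 133225} = \frac{567335}{318305} = 567335 \cdot \frac{1}{318305} = \frac{113467}{63661}$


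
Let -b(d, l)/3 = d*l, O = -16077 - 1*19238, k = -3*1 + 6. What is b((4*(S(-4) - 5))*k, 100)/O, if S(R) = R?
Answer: -6480/7063 ≈ -0.91746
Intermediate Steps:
k = 3 (k = -3 + 6 = 3)
O = -35315 (O = -16077 - 19238 = -35315)
b(d, l) = -3*d*l
b((4*(S(-4) - 5))*k, 100)/O = -3*(4*(-4 - 5))*3*100/(-35315) = -3*(4*(-9))*3*100*(-1/35315) = -3*(-36*3)*100*(-1/35315) = -3*(-108)*100*(-1/35315) = 32400*(-1/35315) = -6480/7063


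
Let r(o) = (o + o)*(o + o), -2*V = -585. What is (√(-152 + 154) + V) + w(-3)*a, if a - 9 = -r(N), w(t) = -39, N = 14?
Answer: 61035/2 + √2 ≈ 30519.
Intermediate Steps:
V = 585/2 (V = -½*(-585) = 585/2 ≈ 292.50)
r(o) = 4*o² (r(o) = (2*o)*(2*o) = 4*o²)
a = -775 (a = 9 - 4*14² = 9 - 4*196 = 9 - 1*784 = 9 - 784 = -775)
(√(-152 + 154) + V) + w(-3)*a = (√(-152 + 154) + 585/2) - 39*(-775) = (√2 + 585/2) + 30225 = (585/2 + √2) + 30225 = 61035/2 + √2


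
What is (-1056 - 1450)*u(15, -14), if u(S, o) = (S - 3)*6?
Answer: -180432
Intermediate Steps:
u(S, o) = -18 + 6*S (u(S, o) = (-3 + S)*6 = -18 + 6*S)
(-1056 - 1450)*u(15, -14) = (-1056 - 1450)*(-18 + 6*15) = -2506*(-18 + 90) = -2506*72 = -180432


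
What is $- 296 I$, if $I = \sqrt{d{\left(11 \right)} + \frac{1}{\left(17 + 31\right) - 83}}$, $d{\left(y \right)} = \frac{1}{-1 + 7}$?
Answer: $- \frac{148 \sqrt{6090}}{105} \approx -110.0$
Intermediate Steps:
$d{\left(y \right)} = \frac{1}{6}$
$I = \frac{\sqrt{6090}}{210}$ ($I = \sqrt{\frac{1}{6} + \frac{1}{\left(17 + 31\right) - 83}} = \sqrt{\frac{1}{6} + \frac{1}{48 - 83}} = \sqrt{\frac{1}{6} + \frac{1}{-35}} = \sqrt{\frac{1}{6} - \frac{1}{35}} = \sqrt{\frac{29}{210}} = \frac{\sqrt{6090}}{210} \approx 0.37161$)
$- 296 I = - 296 \frac{\sqrt{6090}}{210} = - \frac{148 \sqrt{6090}}{105}$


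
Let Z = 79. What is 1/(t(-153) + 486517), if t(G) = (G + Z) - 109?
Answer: 1/486334 ≈ 2.0562e-6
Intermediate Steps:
t(G) = -30 + G (t(G) = (G + 79) - 109 = (79 + G) - 109 = -30 + G)
1/(t(-153) + 486517) = 1/((-30 - 153) + 486517) = 1/(-183 + 486517) = 1/486334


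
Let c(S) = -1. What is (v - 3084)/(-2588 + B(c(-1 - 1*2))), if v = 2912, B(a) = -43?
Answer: 172/2631 ≈ 0.065374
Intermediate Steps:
(v - 3084)/(-2588 + B(c(-1 - 1*2))) = (2912 - 3084)/(-2588 - 43) = -172/(-2631) = -172*(-1/2631) = 172/2631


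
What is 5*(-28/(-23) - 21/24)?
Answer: 315/184 ≈ 1.7120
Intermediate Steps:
5*(-28/(-23) - 21/24) = 5*(-28*(-1/23) - 21*1/24) = 5*(28/23 - 7/8) = 5*(63/184) = 315/184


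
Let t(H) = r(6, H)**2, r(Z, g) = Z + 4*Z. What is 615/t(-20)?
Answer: 41/60 ≈ 0.68333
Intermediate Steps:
r(Z, g) = 5*Z
t(H) = 900 (t(H) = (5*6)**2 = 30**2 = 900)
615/t(-20) = 615/900 = 615*(1/900) = 41/60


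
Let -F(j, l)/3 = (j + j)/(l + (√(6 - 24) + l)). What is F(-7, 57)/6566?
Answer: 19/339087 - I*√2/678174 ≈ 5.6033e-5 - 2.0853e-6*I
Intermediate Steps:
F(j, l) = -6*j/(2*l + 3*I*√2) (F(j, l) = -3*(j + j)/(l + (√(6 - 24) + l)) = -3*2*j/(l + (√(-18) + l)) = -3*2*j/(l + (3*I*√2 + l)) = -3*2*j/(l + (l + 3*I*√2)) = -3*2*j/(2*l + 3*I*√2) = -6*j/(2*l + 3*I*√2))
F(-7, 57)/6566 = -6*(-7)/(2*57 + 3*I*√2)/6566 = -6*(-7)/(114 + 3*I*√2)*(1/6566) = (42/(114 + 3*I*√2))*(1/6566) = 3/(469*(114 + 3*I*√2))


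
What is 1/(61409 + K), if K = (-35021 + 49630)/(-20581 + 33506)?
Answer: 12925/793725934 ≈ 1.6284e-5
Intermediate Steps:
K = 14609/12925 ≈ 1.1303
1/(61409 + K) = 1/(61409 + 14609/12925) = 1/(793725934/12925) = 12925/793725934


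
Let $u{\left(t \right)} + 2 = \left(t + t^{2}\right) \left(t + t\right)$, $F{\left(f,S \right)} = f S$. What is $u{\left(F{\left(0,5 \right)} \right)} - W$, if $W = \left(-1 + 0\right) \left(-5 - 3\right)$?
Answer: $-10$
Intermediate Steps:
$W = 8$ ($W = \left(-1\right) \left(-8\right) = 8$)
$F{\left(f,S \right)} = S f$
$u{\left(t \right)} = -2 + 2 t \left(t + t^{2}\right)$ ($u{\left(t \right)} = -2 + \left(t + t^{2}\right) \left(t + t\right) = -2 + \left(t + t^{2}\right) 2 t = -2 + 2 t \left(t + t^{2}\right)$)
$u{\left(F{\left(0,5 \right)} \right)} - W = \left(-2 + 2 \left(5 \cdot 0\right)^{2} + 2 \left(5 \cdot 0\right)^{3}\right) - 8 = \left(-2 + 2 \cdot 0^{2} + 2 \cdot 0^{3}\right) - 8 = \left(-2 + 2 \cdot 0 + 2 \cdot 0\right) - 8 = \left(-2 + 0 + 0\right) - 8 = -2 - 8 = -10$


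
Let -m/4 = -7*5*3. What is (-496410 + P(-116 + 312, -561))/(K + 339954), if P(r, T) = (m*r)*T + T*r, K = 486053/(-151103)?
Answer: -7069789938258/51367583209 ≈ -137.63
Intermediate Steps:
K = -486053/151103 (K = 486053*(-1/151103) = -486053/151103 ≈ -3.2167)
m = 420 (m = -4*(-7*5)*3 = -(-140)*3 = -4*(-105) = 420)
P(r, T) = 421*T*r (P(r, T) = (420*r)*T + T*r = 420*T*r + T*r = 421*T*r)
(-496410 + P(-116 + 312, -561))/(K + 339954) = (-496410 + 421*(-561)*(-116 + 312))/(-486053/151103 + 339954) = (-496410 + 421*(-561)*196)/(51367583209/151103) = (-496410 - 46291476)*(151103/51367583209) = -46787886*151103/51367583209 = -7069789938258/51367583209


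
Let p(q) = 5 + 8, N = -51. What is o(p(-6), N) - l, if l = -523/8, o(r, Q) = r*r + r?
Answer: 1979/8 ≈ 247.38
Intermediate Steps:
p(q) = 13
o(r, Q) = r + r² (o(r, Q) = r² + r = r + r²)
l = -523/8 (l = -523*⅛ = -523/8 ≈ -65.375)
o(p(-6), N) - l = 13*(1 + 13) - 1*(-523/8) = 13*14 + 523/8 = 182 + 523/8 = 1979/8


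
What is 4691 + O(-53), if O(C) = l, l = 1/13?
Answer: 60984/13 ≈ 4691.1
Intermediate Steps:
l = 1/13 ≈ 0.076923
O(C) = 1/13
4691 + O(-53) = 4691 + 1/13 = 60984/13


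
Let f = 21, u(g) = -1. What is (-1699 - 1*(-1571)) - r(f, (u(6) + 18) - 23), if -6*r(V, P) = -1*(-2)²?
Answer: -386/3 ≈ -128.67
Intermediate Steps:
r(V, P) = ⅔ (r(V, P) = -(-1)*(-2)²/6 = -(-1)*4/6 = -⅙*(-4) = ⅔)
(-1699 - 1*(-1571)) - r(f, (u(6) + 18) - 23) = (-1699 - 1*(-1571)) - 1*⅔ = (-1699 + 1571) - ⅔ = -128 - ⅔ = -386/3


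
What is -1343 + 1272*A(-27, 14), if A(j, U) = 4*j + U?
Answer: -120911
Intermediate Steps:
A(j, U) = U + 4*j
-1343 + 1272*A(-27, 14) = -1343 + 1272*(14 + 4*(-27)) = -1343 + 1272*(14 - 108) = -1343 + 1272*(-94) = -1343 - 119568 = -120911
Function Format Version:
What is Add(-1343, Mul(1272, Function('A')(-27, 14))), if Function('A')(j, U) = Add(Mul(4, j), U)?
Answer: -120911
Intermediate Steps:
Function('A')(j, U) = Add(U, Mul(4, j))
Add(-1343, Mul(1272, Function('A')(-27, 14))) = Add(-1343, Mul(1272, Add(14, Mul(4, -27)))) = Add(-1343, Mul(1272, Add(14, -108))) = Add(-1343, Mul(1272, -94)) = Add(-1343, -119568) = -120911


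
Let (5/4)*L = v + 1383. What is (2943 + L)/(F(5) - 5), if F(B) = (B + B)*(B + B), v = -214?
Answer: 19391/475 ≈ 40.823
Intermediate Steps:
L = 4676/5 (L = 4*(-214 + 1383)/5 = (⅘)*1169 = 4676/5 ≈ 935.20)
F(B) = 4*B² (F(B) = (2*B)*(2*B) = 4*B²)
(2943 + L)/(F(5) - 5) = (2943 + 4676/5)/(4*5² - 5) = 19391/(5*(4*25 - 5)) = 19391/(5*(100 - 5)) = (19391/5)/95 = (19391/5)*(1/95) = 19391/475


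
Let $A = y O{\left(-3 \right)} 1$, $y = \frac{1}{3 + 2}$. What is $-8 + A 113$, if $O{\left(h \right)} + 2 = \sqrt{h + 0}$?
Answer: $- \frac{266}{5} + \frac{113 i \sqrt{3}}{5} \approx -53.2 + 39.144 i$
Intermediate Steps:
$y = \frac{1}{5} \approx 0.2$
$O{\left(h \right)} = -2 + \sqrt{h}$ ($O{\left(h \right)} = -2 + \sqrt{h + 0} = -2 + \sqrt{h}$)
$A = - \frac{2}{5} + \frac{i \sqrt{3}}{5}$ ($A = \frac{-2 + \sqrt{-3}}{5} \cdot 1 = \frac{-2 + i \sqrt{3}}{5} \cdot 1 = \left(- \frac{2}{5} + \frac{i \sqrt{3}}{5}\right) 1 = - \frac{2}{5} + \frac{i \sqrt{3}}{5} \approx -0.4 + 0.34641 i$)
$-8 + A 113 = -8 + \left(- \frac{2}{5} + \frac{i \sqrt{3}}{5}\right) 113 = -8 - \left(\frac{226}{5} - \frac{113 i \sqrt{3}}{5}\right) = - \frac{266}{5} + \frac{113 i \sqrt{3}}{5}$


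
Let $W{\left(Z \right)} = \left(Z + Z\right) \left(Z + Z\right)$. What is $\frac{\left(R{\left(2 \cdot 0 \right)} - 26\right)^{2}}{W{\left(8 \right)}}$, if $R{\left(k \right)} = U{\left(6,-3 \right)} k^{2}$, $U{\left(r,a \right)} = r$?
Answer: $\frac{169}{64} \approx 2.6406$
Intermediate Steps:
$R{\left(k \right)} = 6 k^{2}$
$W{\left(Z \right)} = 4 Z^{2}$ ($W{\left(Z \right)} = 2 Z 2 Z = 4 Z^{2}$)
$\frac{\left(R{\left(2 \cdot 0 \right)} - 26\right)^{2}}{W{\left(8 \right)}} = \frac{\left(6 \left(2 \cdot 0\right)^{2} - 26\right)^{2}}{4 \cdot 8^{2}} = \frac{\left(6 \cdot 0^{2} - 26\right)^{2}}{4 \cdot 64} = \frac{\left(6 \cdot 0 - 26\right)^{2}}{256} = \left(0 - 26\right)^{2} \cdot \frac{1}{256} = \left(-26\right)^{2} \cdot \frac{1}{256} = 676 \cdot \frac{1}{256} = \frac{169}{64}$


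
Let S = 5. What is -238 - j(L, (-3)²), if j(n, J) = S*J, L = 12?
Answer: -283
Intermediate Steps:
j(n, J) = 5*J
-238 - j(L, (-3)²) = -238 - 5*(-3)² = -238 - 5*9 = -238 - 1*45 = -238 - 45 = -283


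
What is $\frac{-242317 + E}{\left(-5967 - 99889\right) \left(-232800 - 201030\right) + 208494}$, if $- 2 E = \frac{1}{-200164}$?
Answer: $- \frac{97006279975}{18384549768767472} \approx -5.2765 \cdot 10^{-6}$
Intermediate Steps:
$E = \frac{1}{400328}$ ($E = - \frac{1}{2 \left(-200164\right)} = \left(- \frac{1}{2}\right) \left(- \frac{1}{200164}\right) = \frac{1}{400328} \approx 2.498 \cdot 10^{-6}$)
$\frac{-242317 + E}{\left(-5967 - 99889\right) \left(-232800 - 201030\right) + 208494} = \frac{-242317 + \frac{1}{400328}}{\left(-5967 - 99889\right) \left(-232800 - 201030\right) + 208494} = - \frac{97006279975}{400328 \left(\left(-105856\right) \left(-433830\right) + 208494\right)} = - \frac{97006279975}{400328 \left(45923508480 + 208494\right)} = - \frac{97006279975}{400328 \cdot 45923716974} = \left(- \frac{97006279975}{400328}\right) \frac{1}{45923716974} = - \frac{97006279975}{18384549768767472}$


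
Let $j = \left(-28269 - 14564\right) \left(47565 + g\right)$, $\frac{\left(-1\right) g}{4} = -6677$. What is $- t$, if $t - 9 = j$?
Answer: $3181335400$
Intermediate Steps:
$g = 26708$ ($g = \left(-4\right) \left(-6677\right) = 26708$)
$j = -3181335409$ ($j = \left(-28269 - 14564\right) \left(47565 + 26708\right) = \left(-42833\right) 74273 = -3181335409$)
$t = -3181335400$ ($t = 9 - 3181335409 = -3181335400$)
$- t = \left(-1\right) \left(-3181335400\right) = 3181335400$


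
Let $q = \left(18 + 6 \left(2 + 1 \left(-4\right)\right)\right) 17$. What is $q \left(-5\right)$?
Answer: $-510$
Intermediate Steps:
$q = 102$ ($q = \left(18 + 6 \left(2 - 4\right)\right) 17 = \left(18 + 6 \left(-2\right)\right) 17 = \left(18 - 12\right) 17 = 6 \cdot 17 = 102$)
$q \left(-5\right) = 102 \left(-5\right) = -510$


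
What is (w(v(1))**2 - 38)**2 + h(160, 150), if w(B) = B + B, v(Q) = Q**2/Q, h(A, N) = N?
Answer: 1306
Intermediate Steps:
v(Q) = Q
w(B) = 2*B
(w(v(1))**2 - 38)**2 + h(160, 150) = ((2*1)**2 - 38)**2 + 150 = (2**2 - 38)**2 + 150 = (4 - 38)**2 + 150 = (-34)**2 + 150 = 1156 + 150 = 1306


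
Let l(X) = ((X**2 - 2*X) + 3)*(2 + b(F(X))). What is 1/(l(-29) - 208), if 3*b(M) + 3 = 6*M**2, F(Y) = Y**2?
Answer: 1/1275935618 ≈ 7.8374e-10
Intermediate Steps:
b(M) = -1 + 2*M**2 (b(M) = -1 + (6*M**2)/3 = -1 + 2*M**2)
l(X) = (1 + 2*X**4)*(3 + X**2 - 2*X) (l(X) = ((X**2 - 2*X) + 3)*(2 + (-1 + 2*(X**2)**2)) = (3 + X**2 - 2*X)*(2 + (-1 + 2*X**4)) = (3 + X**2 - 2*X)*(1 + 2*X**4) = (1 + 2*X**4)*(3 + X**2 - 2*X))
1/(l(-29) - 208) = 1/((3 + (-29)**2 - 4*(-29)**5 - 2*(-29) + 2*(-29)**6 + 6*(-29)**4) - 208) = 1/((3 + 841 - 4*(-20511149) + 58 + 2*594823321 + 6*707281) - 208) = 1/((3 + 841 + 82044596 + 58 + 1189646642 + 4243686) - 208) = 1/(1275935826 - 208) = 1/1275935618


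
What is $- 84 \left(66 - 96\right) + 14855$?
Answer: $17375$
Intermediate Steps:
$- 84 \left(66 - 96\right) + 14855 = \left(-84\right) \left(-30\right) + 14855 = 2520 + 14855 = 17375$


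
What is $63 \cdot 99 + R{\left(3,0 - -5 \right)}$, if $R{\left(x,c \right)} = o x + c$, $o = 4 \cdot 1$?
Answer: $6254$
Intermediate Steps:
$o = 4$
$R{\left(x,c \right)} = c + 4 x$ ($R{\left(x,c \right)} = 4 x + c = c + 4 x$)
$63 \cdot 99 + R{\left(3,0 - -5 \right)} = 63 \cdot 99 + \left(\left(0 - -5\right) + 4 \cdot 3\right) = 6237 + \left(\left(0 + 5\right) + 12\right) = 6237 + \left(5 + 12\right) = 6237 + 17 = 6254$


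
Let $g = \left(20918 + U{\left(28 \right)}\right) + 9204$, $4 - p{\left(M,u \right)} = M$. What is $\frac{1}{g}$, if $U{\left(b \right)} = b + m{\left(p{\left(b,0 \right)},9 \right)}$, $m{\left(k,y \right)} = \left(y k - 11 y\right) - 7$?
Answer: $\frac{1}{29828} \approx 3.3526 \cdot 10^{-5}$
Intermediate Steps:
$p{\left(M,u \right)} = 4 - M$
$m{\left(k,y \right)} = -7 - 11 y + k y$ ($m{\left(k,y \right)} = \left(k y - 11 y\right) - 7 = \left(- 11 y + k y\right) - 7 = -7 - 11 y + k y$)
$U{\left(b \right)} = -70 - 8 b$ ($U{\left(b \right)} = b - \left(106 - \left(4 - b\right) 9\right) = b - \left(70 + 9 b\right) = -70 - 8 b$)
$g = 29828$ ($g = \left(20918 - 294\right) + 9204 = 20624 + 9204 = 29828$)
$\frac{1}{g} = \frac{1}{29828}$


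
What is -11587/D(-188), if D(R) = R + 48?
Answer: 11587/140 ≈ 82.764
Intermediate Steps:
D(R) = 48 + R
-11587/D(-188) = -11587/(48 - 188) = -11587/(-140) = -11587*(-1/140) = 11587/140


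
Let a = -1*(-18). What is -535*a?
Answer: -9630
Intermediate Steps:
a = 18
-535*a = -535*18 = -9630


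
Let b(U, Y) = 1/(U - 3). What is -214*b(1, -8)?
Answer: 107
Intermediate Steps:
b(U, Y) = 1/(-3 + U)
-214*b(1, -8) = -214/(-3 + 1) = -214/(-2) = -214*(-1/2) = 107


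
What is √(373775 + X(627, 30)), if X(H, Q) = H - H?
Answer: 5*√14951 ≈ 611.37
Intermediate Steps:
X(H, Q) = 0
√(373775 + X(627, 30)) = √(373775 + 0) = √373775 = 5*√14951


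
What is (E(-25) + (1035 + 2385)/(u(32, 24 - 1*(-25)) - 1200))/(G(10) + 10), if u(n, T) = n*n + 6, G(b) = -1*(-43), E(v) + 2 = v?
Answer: -801/901 ≈ -0.88901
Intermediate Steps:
E(v) = -2 + v
G(b) = 43
u(n, T) = 6 + n² (u(n, T) = n² + 6 = 6 + n²)
(E(-25) + (1035 + 2385)/(u(32, 24 - 1*(-25)) - 1200))/(G(10) + 10) = ((-2 - 25) + (1035 + 2385)/((6 + 32²) - 1200))/(43 + 10) = (-27 + 3420/((6 + 1024) - 1200))/53 = (-27 + 3420/(1030 - 1200))*(1/53) = (-27 + 3420/(-170))*(1/53) = (-27 + 3420*(-1/170))*(1/53) = (-27 - 342/17)*(1/53) = -801/17*1/53 = -801/901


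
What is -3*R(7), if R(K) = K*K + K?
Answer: -168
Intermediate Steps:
R(K) = K + K**2 (R(K) = K**2 + K = K + K**2)
-3*R(7) = -21*(1 + 7) = -21*8 = -3*56 = -168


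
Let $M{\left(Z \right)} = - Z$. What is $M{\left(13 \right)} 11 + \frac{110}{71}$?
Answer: $- \frac{10043}{71} \approx -141.45$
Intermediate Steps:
$M{\left(13 \right)} 11 + \frac{110}{71} = \left(-1\right) 13 \cdot 11 + \frac{110}{71} = \left(-13\right) 11 + 110 \cdot \frac{1}{71} = -143 + \frac{110}{71} = - \frac{10043}{71}$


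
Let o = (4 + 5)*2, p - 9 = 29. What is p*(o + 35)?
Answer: 2014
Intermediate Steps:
p = 38 (p = 9 + 29 = 38)
o = 18 (o = 9*2 = 18)
p*(o + 35) = 38*(18 + 35) = 38*53 = 2014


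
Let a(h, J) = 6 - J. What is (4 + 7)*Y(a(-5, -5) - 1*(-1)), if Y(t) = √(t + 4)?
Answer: 44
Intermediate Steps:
Y(t) = √(4 + t)
(4 + 7)*Y(a(-5, -5) - 1*(-1)) = (4 + 7)*√(4 + ((6 - 1*(-5)) - 1*(-1))) = 11*√(4 + ((6 + 5) + 1)) = 11*√(4 + (11 + 1)) = 11*√(4 + 12) = 11*√16 = 11*4 = 44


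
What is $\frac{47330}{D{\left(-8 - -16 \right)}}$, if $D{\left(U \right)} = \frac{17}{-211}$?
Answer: $- \frac{9986630}{17} \approx -5.8745 \cdot 10^{5}$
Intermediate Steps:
$D{\left(U \right)} = - \frac{17}{211}$ ($D{\left(U \right)} = 17 \left(- \frac{1}{211}\right) = - \frac{17}{211}$)
$\frac{47330}{D{\left(-8 - -16 \right)}} = \frac{47330}{- \frac{17}{211}} = 47330 \left(- \frac{211}{17}\right) = - \frac{9986630}{17}$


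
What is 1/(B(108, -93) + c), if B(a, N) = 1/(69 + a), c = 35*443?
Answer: 177/2744386 ≈ 6.4495e-5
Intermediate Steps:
c = 15505
1/(B(108, -93) + c) = 1/(1/(69 + 108) + 15505) = 1/(1/177 + 15505) = 1/(2744386/177) = 177/2744386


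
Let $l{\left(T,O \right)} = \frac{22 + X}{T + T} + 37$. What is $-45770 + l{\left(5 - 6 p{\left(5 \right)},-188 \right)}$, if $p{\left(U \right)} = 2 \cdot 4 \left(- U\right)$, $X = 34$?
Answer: $- \frac{1600651}{35} \approx -45733.0$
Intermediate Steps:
$p{\left(U \right)} = - 8 U$ ($p{\left(U \right)} = 8 \left(- U\right) = - 8 U$)
$l{\left(T,O \right)} = 37 + \frac{28}{T}$ ($l{\left(T,O \right)} = \frac{22 + 34}{T + T} + 37 = \frac{56}{2 T} + 37 = 56 \frac{1}{2 T} + 37 = \frac{28}{T} + 37 = 37 + \frac{28}{T}$)
$-45770 + l{\left(5 - 6 p{\left(5 \right)},-188 \right)} = -45770 + \left(37 + \frac{28}{5 - 6 \left(\left(-8\right) 5\right)}\right) = -45770 + \left(37 + \frac{28}{5 - -240}\right) = -45770 + \left(37 + \frac{28}{5 + 240}\right) = -45770 + \left(37 + \frac{28}{245}\right) = -45770 + \left(37 + 28 \cdot \frac{1}{245}\right) = -45770 + \left(37 + \frac{4}{35}\right) = -45770 + \frac{1299}{35} = - \frac{1600651}{35}$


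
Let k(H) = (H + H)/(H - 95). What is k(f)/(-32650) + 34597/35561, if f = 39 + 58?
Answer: 1126142633/1161066650 ≈ 0.96992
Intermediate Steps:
f = 97
k(H) = 2*H/(-95 + H) (k(H) = (2*H)/(-95 + H) = 2*H/(-95 + H))
k(f)/(-32650) + 34597/35561 = (2*97/(-95 + 97))/(-32650) + 34597/35561 = (2*97/2)*(-1/32650) + 34597*(1/35561) = (2*97*(½))*(-1/32650) + 34597/35561 = 97*(-1/32650) + 34597/35561 = -97/32650 + 34597/35561 = 1126142633/1161066650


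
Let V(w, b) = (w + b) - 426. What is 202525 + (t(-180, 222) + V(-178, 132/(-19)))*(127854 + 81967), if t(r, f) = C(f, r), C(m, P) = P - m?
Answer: -4034366991/19 ≈ -2.1234e+8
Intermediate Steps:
t(r, f) = r - f
V(w, b) = -426 + b + w (V(w, b) = (b + w) - 426 = -426 + b + w)
202525 + (t(-180, 222) + V(-178, 132/(-19)))*(127854 + 81967) = 202525 + ((-180 - 1*222) + (-426 + 132/(-19) - 178))*(127854 + 81967) = 202525 + ((-180 - 222) + (-426 + 132*(-1/19) - 178))*209821 = 202525 + (-402 + (-426 - 132/19 - 178))*209821 = 202525 + (-402 - 11608/19)*209821 = 202525 - 19246/19*209821 = 202525 - 4038214966/19 = -4034366991/19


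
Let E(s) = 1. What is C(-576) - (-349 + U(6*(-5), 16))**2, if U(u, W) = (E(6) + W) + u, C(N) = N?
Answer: -131620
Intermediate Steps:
U(u, W) = 1 + W + u (U(u, W) = (1 + W) + u = 1 + W + u)
C(-576) - (-349 + U(6*(-5), 16))**2 = -576 - (-349 + (1 + 16 + 6*(-5)))**2 = -576 - (-349 + (1 + 16 - 30))**2 = -576 - (-349 - 13)**2 = -576 - 1*(-362)**2 = -576 - 1*131044 = -576 - 131044 = -131620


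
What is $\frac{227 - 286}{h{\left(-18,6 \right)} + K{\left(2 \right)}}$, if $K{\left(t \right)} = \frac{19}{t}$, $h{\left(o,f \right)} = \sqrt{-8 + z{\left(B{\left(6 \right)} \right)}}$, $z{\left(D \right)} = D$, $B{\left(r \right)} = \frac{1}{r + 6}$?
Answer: $- \frac{177}{31} + \frac{59 i \sqrt{285}}{589} \approx -5.7097 + 1.6911 i$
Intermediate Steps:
$B{\left(r \right)} = \frac{1}{6 + r}$
$h{\left(o,f \right)} = \frac{i \sqrt{285}}{6}$ ($h{\left(o,f \right)} = \sqrt{-8 + \frac{1}{6 + 6}} = \sqrt{-8 + \frac{1}{12}} = \sqrt{- \frac{95}{12}} = \frac{i \sqrt{285}}{6}$)
$\frac{227 - 286}{h{\left(-18,6 \right)} + K{\left(2 \right)}} = \frac{227 - 286}{\frac{i \sqrt{285}}{6} + \frac{19}{2}} = - \frac{59}{\frac{i \sqrt{285}}{6} + 19 \cdot \frac{1}{2}} = - \frac{59}{\frac{i \sqrt{285}}{6} + \frac{19}{2}} = - \frac{59}{\frac{19}{2} + \frac{i \sqrt{285}}{6}}$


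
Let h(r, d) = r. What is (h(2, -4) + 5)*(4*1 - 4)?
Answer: 0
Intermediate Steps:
(h(2, -4) + 5)*(4*1 - 4) = (2 + 5)*(4*1 - 4) = 7*(4 - 4) = 7*0 = 0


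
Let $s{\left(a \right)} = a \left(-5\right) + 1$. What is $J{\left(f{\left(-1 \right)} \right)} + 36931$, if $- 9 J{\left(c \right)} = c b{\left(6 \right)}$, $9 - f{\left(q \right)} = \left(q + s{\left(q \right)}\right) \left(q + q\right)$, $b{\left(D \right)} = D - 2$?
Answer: $\frac{332303}{9} \approx 36923.0$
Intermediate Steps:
$s{\left(a \right)} = 1 - 5 a$ ($s{\left(a \right)} = - 5 a + 1 = 1 - 5 a$)
$b{\left(D \right)} = -2 + D$
$f{\left(q \right)} = 9 - 2 q \left(1 - 4 q\right)$ ($f{\left(q \right)} = 9 - \left(q - \left(-1 + 5 q\right)\right) \left(q + q\right) = 9 - \left(1 - 4 q\right) 2 q = 9 - 2 q \left(1 - 4 q\right)$)
$J{\left(c \right)} = - \frac{4 c}{9}$ ($J{\left(c \right)} = - \frac{c \left(-2 + 6\right)}{9} = - \frac{c 4}{9} = - \frac{4 c}{9}$)
$J{\left(f{\left(-1 \right)} \right)} + 36931 = - \frac{4 \left(9 - -2 + 8 \left(-1\right)^{2}\right)}{9} + 36931 = - \frac{4 \left(9 + 2 + 8 \cdot 1\right)}{9} + 36931 = - \frac{4 \left(9 + 2 + 8\right)}{9} + 36931 = \left(- \frac{4}{9}\right) 19 + 36931 = - \frac{76}{9} + 36931 = \frac{332303}{9}$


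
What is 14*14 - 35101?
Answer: -34905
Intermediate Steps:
14*14 - 35101 = 196 - 35101 = -34905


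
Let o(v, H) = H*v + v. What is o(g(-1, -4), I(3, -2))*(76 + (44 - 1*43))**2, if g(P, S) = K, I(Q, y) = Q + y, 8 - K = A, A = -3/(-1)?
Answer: 59290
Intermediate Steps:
A = 3 (A = -3*(-1) = 3)
K = 5 (K = 8 - 1*3 = 8 - 3 = 5)
g(P, S) = 5
o(v, H) = v + H*v
o(g(-1, -4), I(3, -2))*(76 + (44 - 1*43))**2 = (5*(1 + (3 - 2)))*(76 + (44 - 1*43))**2 = (5*(1 + 1))*(76 + (44 - 43))**2 = (5*2)*(76 + 1)**2 = 10*77**2 = 10*5929 = 59290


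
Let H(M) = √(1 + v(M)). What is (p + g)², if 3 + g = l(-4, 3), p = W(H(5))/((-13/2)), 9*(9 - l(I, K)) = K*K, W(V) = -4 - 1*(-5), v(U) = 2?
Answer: 3969/169 ≈ 23.485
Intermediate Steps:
H(M) = √3 (H(M) = √(1 + 2) = √3)
W(V) = 1 (W(V) = -4 + 5 = 1)
l(I, K) = 9 - K²/9 (l(I, K) = 9 - K*K/9 = 9 - K²/9)
p = -2/13 (p = 1/(-13/2) = 1*(-2/13) = -2/13 ≈ -0.15385)
g = 5 (g = -3 + (9 - ⅑*3²) = -3 + (9 - ⅑*9) = -3 + (9 - 1) = -3 + 8 = 5)
(p + g)² = (-2/13 + 5)² = (63/13)² = 3969/169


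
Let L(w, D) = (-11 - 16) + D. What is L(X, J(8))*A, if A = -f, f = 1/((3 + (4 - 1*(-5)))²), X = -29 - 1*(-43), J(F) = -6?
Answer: 11/48 ≈ 0.22917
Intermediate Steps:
X = 14 (X = -29 + 43 = 14)
L(w, D) = -27 + D
f = 1/144 (f = 1/((3 + (4 + 5))²) = 1/((3 + 9)²) = 1/(12²) = 1/144 ≈ 0.0069444)
A = -1/144 (A = -1*1/144 = -1/144 ≈ -0.0069444)
L(X, J(8))*A = (-27 - 6)*(-1/144) = -33*(-1/144) = 11/48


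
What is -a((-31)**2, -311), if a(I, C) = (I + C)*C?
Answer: 202150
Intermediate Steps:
a(I, C) = C*(C + I) (a(I, C) = (C + I)*C = C*(C + I))
-a((-31)**2, -311) = -(-311)*(-311 + (-31)**2) = -(-311)*(-311 + 961) = -(-311)*650 = -1*(-202150) = 202150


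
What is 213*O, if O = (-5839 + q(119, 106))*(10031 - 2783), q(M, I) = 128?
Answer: -8816778864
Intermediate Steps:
O = -41393328 (O = (-5839 + 128)*(10031 - 2783) = -5711*7248 = -41393328)
213*O = 213*(-41393328) = -8816778864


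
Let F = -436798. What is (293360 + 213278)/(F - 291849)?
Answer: -506638/728647 ≈ -0.69531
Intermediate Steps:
(293360 + 213278)/(F - 291849) = (293360 + 213278)/(-436798 - 291849) = 506638/(-728647) = 506638*(-1/728647) = -506638/728647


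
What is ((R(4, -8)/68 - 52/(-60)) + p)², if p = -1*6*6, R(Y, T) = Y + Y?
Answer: 79727041/65025 ≈ 1226.1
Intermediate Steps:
R(Y, T) = 2*Y
p = -36 (p = -6*6 = -36)
((R(4, -8)/68 - 52/(-60)) + p)² = (((2*4)/68 - 52/(-60)) - 36)² = ((8*(1/68) - 52*(-1/60)) - 36)² = ((2/17 + 13/15) - 36)² = (251/255 - 36)² = (-8929/255)² = 79727041/65025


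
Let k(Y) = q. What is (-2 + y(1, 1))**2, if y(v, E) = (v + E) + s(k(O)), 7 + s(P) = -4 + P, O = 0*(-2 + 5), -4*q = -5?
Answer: 1521/16 ≈ 95.063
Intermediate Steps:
q = 5/4 (q = -1/4*(-5) = 5/4 ≈ 1.2500)
O = 0 (O = 0*3 = 0)
k(Y) = 5/4
s(P) = -11 + P (s(P) = -7 + (-4 + P) = -11 + P)
y(v, E) = -39/4 + E + v (y(v, E) = (v + E) + (-11 + 5/4) = (E + v) - 39/4 = -39/4 + E + v)
(-2 + y(1, 1))**2 = (-2 + (-39/4 + 1 + 1))**2 = (-2 - 31/4)**2 = (-39/4)**2 = 1521/16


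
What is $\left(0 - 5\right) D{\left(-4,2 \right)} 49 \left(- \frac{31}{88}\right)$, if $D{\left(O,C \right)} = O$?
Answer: $- \frac{7595}{22} \approx -345.23$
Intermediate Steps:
$\left(0 - 5\right) D{\left(-4,2 \right)} 49 \left(- \frac{31}{88}\right) = \left(0 - 5\right) \left(-4\right) 49 \left(- \frac{31}{88}\right) = \left(-5\right) \left(-4\right) 49 \left(\left(-31\right) \frac{1}{88}\right) = 20 \cdot 49 \left(- \frac{31}{88}\right) = 980 \left(- \frac{31}{88}\right) = - \frac{7595}{22}$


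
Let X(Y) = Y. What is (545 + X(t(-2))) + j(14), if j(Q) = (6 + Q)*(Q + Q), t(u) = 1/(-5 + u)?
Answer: 7734/7 ≈ 1104.9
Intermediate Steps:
j(Q) = 2*Q*(6 + Q) (j(Q) = (6 + Q)*(2*Q) = 2*Q*(6 + Q))
(545 + X(t(-2))) + j(14) = (545 + 1/(-5 - 2)) + 2*14*(6 + 14) = (545 + 1/(-7)) + 2*14*20 = (545 - 1/7) + 560 = 3814/7 + 560 = 7734/7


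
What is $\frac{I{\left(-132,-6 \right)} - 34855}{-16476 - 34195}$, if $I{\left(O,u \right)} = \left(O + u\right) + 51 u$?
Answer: $\frac{35299}{50671} \approx 0.69663$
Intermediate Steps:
$I{\left(O,u \right)} = O + 52 u$
$\frac{I{\left(-132,-6 \right)} - 34855}{-16476 - 34195} = \frac{\left(-132 + 52 \left(-6\right)\right) - 34855}{-16476 - 34195} = \frac{\left(-132 - 312\right) - 34855}{-50671} = \left(-444 - 34855\right) \left(- \frac{1}{50671}\right) = \left(-35299\right) \left(- \frac{1}{50671}\right) = \frac{35299}{50671}$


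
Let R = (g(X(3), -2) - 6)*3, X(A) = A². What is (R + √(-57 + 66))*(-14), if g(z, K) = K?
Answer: 294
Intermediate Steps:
R = -24 (R = (-2 - 6)*3 = -8*3 = -24)
(R + √(-57 + 66))*(-14) = (-24 + √(-57 + 66))*(-14) = (-24 + √9)*(-14) = (-24 + 3)*(-14) = -21*(-14) = 294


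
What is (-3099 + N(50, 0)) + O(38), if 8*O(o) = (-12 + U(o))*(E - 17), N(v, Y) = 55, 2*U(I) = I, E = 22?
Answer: -24317/8 ≈ -3039.6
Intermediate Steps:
U(I) = I/2
O(o) = -15/2 + 5*o/16 (O(o) = ((-12 + o/2)*(22 - 17))/8 = ((-12 + o/2)*5)/8 = (-60 + 5*o/2)/8 = -15/2 + 5*o/16)
(-3099 + N(50, 0)) + O(38) = (-3099 + 55) + (-15/2 + (5/16)*38) = -3044 + (-15/2 + 95/8) = -3044 + 35/8 = -24317/8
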